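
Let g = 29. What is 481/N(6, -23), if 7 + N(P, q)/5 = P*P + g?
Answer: 481/290 ≈ 1.6586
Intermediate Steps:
N(P, q) = 110 + 5*P² (N(P, q) = -35 + 5*(P*P + 29) = -35 + 5*(P² + 29) = -35 + 5*(29 + P²) = -35 + (145 + 5*P²) = 110 + 5*P²)
481/N(6, -23) = 481/(110 + 5*6²) = 481/(110 + 5*36) = 481/(110 + 180) = 481/290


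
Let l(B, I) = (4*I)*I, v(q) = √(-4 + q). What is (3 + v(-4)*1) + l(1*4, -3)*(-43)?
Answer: -1545 + 2*I*√2 ≈ -1545.0 + 2.8284*I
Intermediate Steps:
l(B, I) = 4*I²
(3 + v(-4)*1) + l(1*4, -3)*(-43) = (3 + √(-4 - 4)*1) + (4*(-3)²)*(-43) = (3 + √(-8)*1) + (4*9)*(-43) = (3 + (2*I*√2)*1) + 36*(-43) = (3 + 2*I*√2) - 1548 = -1545 + 2*I*√2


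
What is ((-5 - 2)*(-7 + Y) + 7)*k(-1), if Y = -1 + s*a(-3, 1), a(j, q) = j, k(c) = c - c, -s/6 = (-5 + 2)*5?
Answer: 0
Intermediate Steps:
s = 90 (s = -6*(-5 + 2)*5 = -(-18)*5 = -6*(-15) = 90)
k(c) = 0
Y = -271 (Y = -1 + 90*(-3) = -1 - 270 = -271)
((-5 - 2)*(-7 + Y) + 7)*k(-1) = ((-5 - 2)*(-7 - 271) + 7)*0 = (-7*(-278) + 7)*0 = (1946 + 7)*0 = 1953*0 = 0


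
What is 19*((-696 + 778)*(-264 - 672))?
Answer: -1458288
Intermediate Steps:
19*((-696 + 778)*(-264 - 672)) = 19*(82*(-936)) = 19*(-76752) = -1458288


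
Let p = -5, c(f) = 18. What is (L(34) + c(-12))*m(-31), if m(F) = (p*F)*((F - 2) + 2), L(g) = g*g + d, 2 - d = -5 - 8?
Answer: -5713145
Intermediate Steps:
d = 15 (d = 2 - (-5 - 8) = 2 - 1*(-13) = 2 + 13 = 15)
L(g) = 15 + g**2 (L(g) = g*g + 15 = g**2 + 15 = 15 + g**2)
m(F) = -5*F**2 (m(F) = (-5*F)*((F - 2) + 2) = (-5*F)*((-2 + F) + 2) = (-5*F)*F = -5*F**2)
(L(34) + c(-12))*m(-31) = ((15 + 34**2) + 18)*(-5*(-31)**2) = ((15 + 1156) + 18)*(-5*961) = (1171 + 18)*(-4805) = 1189*(-4805) = -5713145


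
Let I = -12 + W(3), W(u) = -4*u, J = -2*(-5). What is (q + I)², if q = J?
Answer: 196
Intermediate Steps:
J = 10
q = 10
I = -24 (I = -12 - 4*3 = -12 - 12 = -24)
(q + I)² = (10 - 24)² = (-14)² = 196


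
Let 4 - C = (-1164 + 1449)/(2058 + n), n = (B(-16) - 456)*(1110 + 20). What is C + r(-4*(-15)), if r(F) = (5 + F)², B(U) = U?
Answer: 2246876443/531302 ≈ 4229.0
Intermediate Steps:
n = -533360 (n = (-16 - 456)*(1110 + 20) = -472*1130 = -533360)
C = 2125493/531302 (C = 4 - (-1164 + 1449)/(2058 - 533360) = 4 - 285/(-531302) = 4 - 285*(-1)/531302 = 4 - 1*(-285/531302) = 4 + 285/531302 = 2125493/531302 ≈ 4.0005)
C + r(-4*(-15)) = 2125493/531302 + (5 - 4*(-15))² = 2125493/531302 + (5 + 60)² = 2125493/531302 + 65² = 2125493/531302 + 4225 = 2246876443/531302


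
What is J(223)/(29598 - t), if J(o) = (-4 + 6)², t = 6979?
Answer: 4/22619 ≈ 0.00017684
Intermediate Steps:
J(o) = 4 (J(o) = 2² = 4)
J(223)/(29598 - t) = 4/(29598 - 1*6979) = 4/(29598 - 6979) = 4/22619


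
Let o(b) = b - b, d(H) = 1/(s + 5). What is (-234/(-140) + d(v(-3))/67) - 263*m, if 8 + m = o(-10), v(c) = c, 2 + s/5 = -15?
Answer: 15800957/7504 ≈ 2105.7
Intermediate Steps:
s = -85 (s = -10 + 5*(-15) = -10 - 75 = -85)
d(H) = -1/80 (d(H) = 1/(-85 + 5) = 1/(-80) = -1/80)
o(b) = 0
m = -8 (m = -8 + 0 = -8)
(-234/(-140) + d(v(-3))/67) - 263*m = (-234/(-140) - 1/80/67) - 263*(-8) = (-234*(-1/140) - 1/80*1/67) + 2104 = (117/70 - 1/5360) + 2104 = 12541/7504 + 2104 = 15800957/7504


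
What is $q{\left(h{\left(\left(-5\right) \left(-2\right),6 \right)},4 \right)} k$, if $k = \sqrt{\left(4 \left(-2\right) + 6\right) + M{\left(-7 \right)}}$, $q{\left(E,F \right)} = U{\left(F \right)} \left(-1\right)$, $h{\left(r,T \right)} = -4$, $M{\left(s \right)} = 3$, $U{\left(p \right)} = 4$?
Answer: $-4$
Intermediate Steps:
$q{\left(E,F \right)} = -4$ ($q{\left(E,F \right)} = 4 \left(-1\right) = -4$)
$k = 1$ ($k = \sqrt{\left(4 \left(-2\right) + 6\right) + 3} = \sqrt{\left(-8 + 6\right) + 3} = \sqrt{-2 + 3} = \sqrt{1} = 1$)
$q{\left(h{\left(\left(-5\right) \left(-2\right),6 \right)},4 \right)} k = \left(-4\right) 1 = -4$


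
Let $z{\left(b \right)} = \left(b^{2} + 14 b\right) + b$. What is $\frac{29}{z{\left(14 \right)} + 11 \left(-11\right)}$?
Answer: $\frac{29}{285} \approx 0.10175$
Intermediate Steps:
$z{\left(b \right)} = b^{2} + 15 b$
$\frac{29}{z{\left(14 \right)} + 11 \left(-11\right)} = \frac{29}{14 \left(15 + 14\right) + 11 \left(-11\right)} = \frac{29}{14 \cdot 29 - 121} = \frac{29}{406 - 121} = \frac{29}{285}$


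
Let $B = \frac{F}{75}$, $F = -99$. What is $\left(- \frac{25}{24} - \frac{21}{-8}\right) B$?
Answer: $- \frac{209}{100} \approx -2.09$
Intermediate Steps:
$B = - \frac{33}{25}$ ($B = - \frac{99}{75} = \left(-99\right) \frac{1}{75} = - \frac{33}{25} \approx -1.32$)
$\left(- \frac{25}{24} - \frac{21}{-8}\right) B = \left(- \frac{25}{24} - \frac{21}{-8}\right) \left(- \frac{33}{25}\right) = \left(\left(-25\right) \frac{1}{24} - - \frac{21}{8}\right) \left(- \frac{33}{25}\right) = \left(- \frac{25}{24} + \frac{21}{8}\right) \left(- \frac{33}{25}\right) = \frac{19}{12} \left(- \frac{33}{25}\right) = - \frac{209}{100}$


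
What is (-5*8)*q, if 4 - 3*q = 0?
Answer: -160/3 ≈ -53.333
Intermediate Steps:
q = 4/3 (q = 4/3 - ⅓*0 = 4/3 + 0 = 4/3 ≈ 1.3333)
(-5*8)*q = -5*8*(4/3) = -40*4/3 = -160/3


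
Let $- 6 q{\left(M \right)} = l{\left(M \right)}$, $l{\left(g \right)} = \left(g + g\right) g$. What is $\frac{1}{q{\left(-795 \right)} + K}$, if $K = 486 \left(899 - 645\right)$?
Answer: $- \frac{1}{87231} \approx -1.1464 \cdot 10^{-5}$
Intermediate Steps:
$l{\left(g \right)} = 2 g^{2}$ ($l{\left(g \right)} = 2 g g = 2 g^{2}$)
$q{\left(M \right)} = - \frac{M^{2}}{3}$ ($q{\left(M \right)} = - \frac{2 M^{2}}{6} = - \frac{M^{2}}{3}$)
$K = 123444$ ($K = 486 \left(899 - 645\right) = 486 \cdot 254 = 123444$)
$\frac{1}{q{\left(-795 \right)} + K} = \frac{1}{- \frac{\left(-795\right)^{2}}{3} + 123444} = \frac{1}{\left(- \frac{1}{3}\right) 632025 + 123444} = \frac{1}{-210675 + 123444} = \frac{1}{-87231} = - \frac{1}{87231}$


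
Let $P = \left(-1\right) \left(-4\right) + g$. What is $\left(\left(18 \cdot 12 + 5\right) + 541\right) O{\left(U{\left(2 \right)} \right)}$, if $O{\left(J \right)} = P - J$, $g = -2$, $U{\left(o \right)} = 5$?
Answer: $-2286$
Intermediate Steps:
$P = 2$ ($P = \left(-1\right) \left(-4\right) - 2 = 4 - 2 = 2$)
$O{\left(J \right)} = 2 - J$
$\left(\left(18 \cdot 12 + 5\right) + 541\right) O{\left(U{\left(2 \right)} \right)} = \left(\left(18 \cdot 12 + 5\right) + 541\right) \left(2 - 5\right) = \left(\left(216 + 5\right) + 541\right) \left(2 - 5\right) = \left(221 + 541\right) \left(-3\right) = 762 \left(-3\right) = -2286$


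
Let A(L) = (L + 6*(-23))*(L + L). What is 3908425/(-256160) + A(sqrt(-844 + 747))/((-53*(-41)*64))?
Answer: -849378401/55663568 - 69*I*sqrt(97)/34768 ≈ -15.259 - 0.019546*I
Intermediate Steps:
A(L) = 2*L*(-138 + L) (A(L) = (L - 138)*(2*L) = (-138 + L)*(2*L) = 2*L*(-138 + L))
3908425/(-256160) + A(sqrt(-844 + 747))/((-53*(-41)*64)) = 3908425/(-256160) + (2*sqrt(-844 + 747)*(-138 + sqrt(-844 + 747)))/((-53*(-41)*64)) = 3908425*(-1/256160) + (2*sqrt(-97)*(-138 + sqrt(-97)))/((2173*64)) = -781685/51232 + (2*(I*sqrt(97))*(-138 + I*sqrt(97)))/139072 = -781685/51232 + (2*I*sqrt(97)*(-138 + I*sqrt(97)))*(1/139072) = -781685/51232 + I*sqrt(97)*(-138 + I*sqrt(97))/69536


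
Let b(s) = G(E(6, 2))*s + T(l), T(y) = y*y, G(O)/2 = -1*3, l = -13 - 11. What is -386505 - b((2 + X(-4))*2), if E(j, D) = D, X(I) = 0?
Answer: -387057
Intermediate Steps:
l = -24
G(O) = -6 (G(O) = 2*(-1*3) = 2*(-3) = -6)
T(y) = y²
b(s) = 576 - 6*s (b(s) = -6*s + (-24)² = -6*s + 576 = 576 - 6*s)
-386505 - b((2 + X(-4))*2) = -386505 - (576 - 6*(2 + 0)*2) = -386505 - (576 - 12*2) = -386505 - (576 - 6*4) = -386505 - (576 - 24) = -386505 - 1*552 = -386505 - 552 = -387057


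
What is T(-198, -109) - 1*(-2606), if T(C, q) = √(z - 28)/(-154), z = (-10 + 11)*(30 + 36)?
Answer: 2606 - √38/154 ≈ 2606.0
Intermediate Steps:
z = 66 (z = 1*66 = 66)
T(C, q) = -√38/154 (T(C, q) = √(66 - 28)/(-154) = √38*(-1/154) = -√38/154)
T(-198, -109) - 1*(-2606) = -√38/154 - 1*(-2606) = -√38/154 + 2606 = 2606 - √38/154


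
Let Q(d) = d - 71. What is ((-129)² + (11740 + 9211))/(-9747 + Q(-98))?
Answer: -254/67 ≈ -3.7910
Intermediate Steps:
Q(d) = -71 + d
((-129)² + (11740 + 9211))/(-9747 + Q(-98)) = ((-129)² + (11740 + 9211))/(-9747 + (-71 - 98)) = (16641 + 20951)/(-9747 - 169) = 37592/(-9916) = 37592*(-1/9916) = -254/67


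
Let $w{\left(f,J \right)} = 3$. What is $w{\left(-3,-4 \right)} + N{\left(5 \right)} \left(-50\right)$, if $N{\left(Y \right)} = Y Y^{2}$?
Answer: $-6247$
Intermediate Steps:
$N{\left(Y \right)} = Y^{3}$
$w{\left(-3,-4 \right)} + N{\left(5 \right)} \left(-50\right) = 3 + 5^{3} \left(-50\right) = 3 + 125 \left(-50\right) = 3 - 6250 = -6247$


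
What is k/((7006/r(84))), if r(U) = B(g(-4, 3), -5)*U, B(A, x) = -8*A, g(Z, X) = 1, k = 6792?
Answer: -2282112/3503 ≈ -651.47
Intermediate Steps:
r(U) = -8*U (r(U) = (-8*1)*U = -8*U)
k/((7006/r(84))) = 6792/((7006/((-8*84)))) = 6792/((7006/(-672))) = 6792/((7006*(-1/672))) = 6792/(-3503/336) = 6792*(-336/3503) = -2282112/3503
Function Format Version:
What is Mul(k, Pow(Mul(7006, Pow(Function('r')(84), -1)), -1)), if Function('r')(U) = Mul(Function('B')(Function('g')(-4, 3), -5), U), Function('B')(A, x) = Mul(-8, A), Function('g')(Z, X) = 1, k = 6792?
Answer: Rational(-2282112, 3503) ≈ -651.47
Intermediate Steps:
Function('r')(U) = Mul(-8, U) (Function('r')(U) = Mul(Mul(-8, 1), U) = Mul(-8, U))
Mul(k, Pow(Mul(7006, Pow(Function('r')(84), -1)), -1)) = Mul(6792, Pow(Mul(7006, Pow(Mul(-8, 84), -1)), -1)) = Mul(6792, Pow(Mul(7006, Pow(-672, -1)), -1)) = Mul(6792, Pow(Mul(7006, Rational(-1, 672)), -1)) = Mul(6792, Pow(Rational(-3503, 336), -1)) = Mul(6792, Rational(-336, 3503)) = Rational(-2282112, 3503)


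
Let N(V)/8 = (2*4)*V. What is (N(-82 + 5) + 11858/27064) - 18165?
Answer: -312488547/13532 ≈ -23093.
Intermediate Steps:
N(V) = 64*V (N(V) = 8*((2*4)*V) = 8*(8*V) = 64*V)
(N(-82 + 5) + 11858/27064) - 18165 = (64*(-82 + 5) + 11858/27064) - 18165 = (64*(-77) + 11858*(1/27064)) - 18165 = (-4928 + 5929/13532) - 18165 = -66679767/13532 - 18165 = -312488547/13532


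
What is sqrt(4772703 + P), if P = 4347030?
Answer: 7*sqrt(186117) ≈ 3019.9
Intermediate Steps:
sqrt(4772703 + P) = sqrt(4772703 + 4347030) = sqrt(9119733) = 7*sqrt(186117)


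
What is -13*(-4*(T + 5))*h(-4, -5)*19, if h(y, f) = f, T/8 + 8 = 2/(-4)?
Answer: 311220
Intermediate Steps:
T = -68 (T = -64 + 8*(2/(-4)) = -64 + 8*(2*(-¼)) = -64 + 8*(-½) = -64 - 4 = -68)
-13*(-4*(T + 5))*h(-4, -5)*19 = -13*(-4*(-68 + 5))*(-5)*19 = -13*(-4*(-63))*(-5)*19 = -3276*(-5)*19 = -13*(-1260)*19 = 16380*19 = 311220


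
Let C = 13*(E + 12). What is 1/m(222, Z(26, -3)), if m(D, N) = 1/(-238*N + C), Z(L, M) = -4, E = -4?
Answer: 1056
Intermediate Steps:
C = 104 (C = 13*(-4 + 12) = 13*8 = 104)
m(D, N) = 1/(104 - 238*N) (m(D, N) = 1/(-238*N + 104) = 1/(104 - 238*N))
1/m(222, Z(26, -3)) = 1/(-1/(-104 + 238*(-4))) = 1/(-1/(-104 - 952)) = 1/(-1/(-1056)) = 1/(-1*(-1/1056)) = 1/(1/1056) = 1056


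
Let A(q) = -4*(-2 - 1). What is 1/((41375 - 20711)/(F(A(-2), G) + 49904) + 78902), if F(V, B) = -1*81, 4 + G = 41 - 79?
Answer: 49823/3931155010 ≈ 1.2674e-5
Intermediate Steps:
G = -42 (G = -4 + (41 - 79) = -4 - 38 = -42)
A(q) = 12 (A(q) = -4*(-3) = 12)
F(V, B) = -81
1/((41375 - 20711)/(F(A(-2), G) + 49904) + 78902) = 1/((41375 - 20711)/(-81 + 49904) + 78902) = 1/(20664/49823 + 78902) = 1/(3931155010/49823) = 49823/3931155010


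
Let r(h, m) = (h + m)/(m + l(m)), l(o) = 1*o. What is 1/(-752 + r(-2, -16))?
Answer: -16/12023 ≈ -0.0013308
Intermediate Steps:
l(o) = o
r(h, m) = (h + m)/(2*m) (r(h, m) = (h + m)/(m + m) = (h + m)/((2*m)) = (h + m)*(1/(2*m)) = (h + m)/(2*m))
1/(-752 + r(-2, -16)) = 1/(-752 + (1/2)*(-2 - 16)/(-16)) = 1/(-752 + (1/2)*(-1/16)*(-18)) = 1/(-752 + 9/16) = 1/(-12023/16) = -16/12023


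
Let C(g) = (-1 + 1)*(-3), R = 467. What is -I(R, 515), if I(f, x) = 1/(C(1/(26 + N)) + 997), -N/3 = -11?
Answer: -1/997 ≈ -0.0010030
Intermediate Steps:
N = 33 (N = -3*(-11) = 33)
C(g) = 0 (C(g) = 0*(-3) = 0)
I(f, x) = 1/997 (I(f, x) = 1/(0 + 997) = 1/997)
-I(R, 515) = -1*1/997 = -1/997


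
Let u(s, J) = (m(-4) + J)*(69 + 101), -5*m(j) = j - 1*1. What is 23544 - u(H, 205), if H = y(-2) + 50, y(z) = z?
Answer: -11476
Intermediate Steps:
m(j) = ⅕ - j/5 (m(j) = -(j - 1*1)/5 = -(j - 1)/5 = -(-1 + j)/5 = ⅕ - j/5)
H = 48 (H = -2 + 50 = 48)
u(s, J) = 170 + 170*J (u(s, J) = ((⅕ - ⅕*(-4)) + J)*(69 + 101) = ((⅕ + ⅘) + J)*170 = (1 + J)*170 = 170 + 170*J)
23544 - u(H, 205) = 23544 - (170 + 170*205) = 23544 - (170 + 34850) = 23544 - 1*35020 = 23544 - 35020 = -11476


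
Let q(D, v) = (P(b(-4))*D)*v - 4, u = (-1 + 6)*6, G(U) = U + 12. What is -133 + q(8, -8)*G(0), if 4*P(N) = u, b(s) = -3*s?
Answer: -5941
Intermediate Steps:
G(U) = 12 + U
u = 30 (u = 5*6 = 30)
P(N) = 15/2 (P(N) = (¼)*30 = 15/2)
q(D, v) = -4 + 15*D*v/2 (q(D, v) = (15*D/2)*v - 4 = 15*D*v/2 - 4 = -4 + 15*D*v/2)
-133 + q(8, -8)*G(0) = -133 + (-4 + (15/2)*8*(-8))*(12 + 0) = -133 + (-4 - 480)*12 = -133 - 484*12 = -133 - 5808 = -5941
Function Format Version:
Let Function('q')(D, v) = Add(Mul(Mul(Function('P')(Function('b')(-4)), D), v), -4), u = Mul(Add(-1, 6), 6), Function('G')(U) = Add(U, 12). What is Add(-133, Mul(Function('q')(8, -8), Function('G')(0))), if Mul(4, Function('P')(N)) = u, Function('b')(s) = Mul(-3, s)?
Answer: -5941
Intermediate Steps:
Function('G')(U) = Add(12, U)
u = 30 (u = Mul(5, 6) = 30)
Function('P')(N) = Rational(15, 2) (Function('P')(N) = Mul(Rational(1, 4), 30) = Rational(15, 2))
Function('q')(D, v) = Add(-4, Mul(Rational(15, 2), D, v)) (Function('q')(D, v) = Add(Mul(Mul(Rational(15, 2), D), v), -4) = Add(Mul(Rational(15, 2), D, v), -4) = Add(-4, Mul(Rational(15, 2), D, v)))
Add(-133, Mul(Function('q')(8, -8), Function('G')(0))) = Add(-133, Mul(Add(-4, Mul(Rational(15, 2), 8, -8)), Add(12, 0))) = Add(-133, Mul(Add(-4, -480), 12)) = Add(-133, Mul(-484, 12)) = Add(-133, -5808) = -5941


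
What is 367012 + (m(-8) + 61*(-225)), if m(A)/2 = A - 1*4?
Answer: 353263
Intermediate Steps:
m(A) = -8 + 2*A (m(A) = 2*(A - 1*4) = 2*(A - 4) = 2*(-4 + A) = -8 + 2*A)
367012 + (m(-8) + 61*(-225)) = 367012 + ((-8 + 2*(-8)) + 61*(-225)) = 367012 + ((-8 - 16) - 13725) = 367012 + (-24 - 13725) = 367012 - 13749 = 353263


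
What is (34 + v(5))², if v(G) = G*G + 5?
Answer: 4096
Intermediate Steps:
v(G) = 5 + G² (v(G) = G² + 5 = 5 + G²)
(34 + v(5))² = (34 + (5 + 5²))² = (34 + (5 + 25))² = (34 + 30)² = 64² = 4096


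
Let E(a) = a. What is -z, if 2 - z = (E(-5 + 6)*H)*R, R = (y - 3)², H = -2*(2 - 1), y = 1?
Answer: -10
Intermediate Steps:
H = -2 (H = -2*1 = -2)
R = 4 (R = (1 - 3)² = (-2)² = 4)
z = 10 (z = 2 - (-5 + 6)*(-2)*4 = 2 - 1*(-2)*4 = 2 - (-2)*4 = 2 - 1*(-8) = 2 + 8 = 10)
-z = -1*10 = -10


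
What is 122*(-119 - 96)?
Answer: -26230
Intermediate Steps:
122*(-119 - 96) = 122*(-215) = -26230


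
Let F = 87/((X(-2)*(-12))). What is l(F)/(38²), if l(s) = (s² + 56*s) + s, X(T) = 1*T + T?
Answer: 27289/369664 ≈ 0.073821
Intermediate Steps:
X(T) = 2*T (X(T) = T + T = 2*T)
F = 29/16 (F = 87/(((2*(-2))*(-12))) = 87/((-4*(-12))) = 87/48 = 87*(1/48) = 29/16 ≈ 1.8125)
l(s) = s² + 57*s
l(F)/(38²) = (29*(57 + 29/16)/16)/(38²) = ((29/16)*(941/16))/1444 = (27289/256)*(1/1444) = 27289/369664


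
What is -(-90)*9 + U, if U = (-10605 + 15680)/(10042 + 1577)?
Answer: 9416465/11619 ≈ 810.44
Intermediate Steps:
U = 5075/11619 ≈ 0.43678
-(-90)*9 + U = -(-90)*9 + 5075/11619 = -9*(-90) + 5075/11619 = 810 + 5075/11619 = 9416465/11619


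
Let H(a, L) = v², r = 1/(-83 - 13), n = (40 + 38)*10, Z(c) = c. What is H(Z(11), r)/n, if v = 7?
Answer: 49/780 ≈ 0.062821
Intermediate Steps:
n = 780 (n = 78*10 = 780)
r = -1/96 (r = 1/(-96) = -1/96 ≈ -0.010417)
H(a, L) = 49 (H(a, L) = 7² = 49)
H(Z(11), r)/n = 49/780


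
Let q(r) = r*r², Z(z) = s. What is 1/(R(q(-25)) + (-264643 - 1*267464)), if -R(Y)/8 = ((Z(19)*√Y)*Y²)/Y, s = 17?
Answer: -532107/70556923762859449 - 265625000*I/70556923762859449 ≈ -7.5415e-12 - 3.7647e-9*I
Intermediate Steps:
Z(z) = 17
q(r) = r³
R(Y) = -136*Y^(3/2) (R(Y) = -8*(17*√Y)*Y²/Y = -8*17*Y^(5/2)/Y = -136*Y^(3/2))
1/(R(q(-25)) + (-264643 - 1*267464)) = 1/(-136*(-1953125*I) + (-264643 - 1*267464)) = 1/(-(-265625000)*I + (-264643 - 267464)) = 1/(-(-265625000)*I - 532107) = 1/(265625000*I - 532107) = 1/(-532107 + 265625000*I) = (-532107 - 265625000*I)/70556923762859449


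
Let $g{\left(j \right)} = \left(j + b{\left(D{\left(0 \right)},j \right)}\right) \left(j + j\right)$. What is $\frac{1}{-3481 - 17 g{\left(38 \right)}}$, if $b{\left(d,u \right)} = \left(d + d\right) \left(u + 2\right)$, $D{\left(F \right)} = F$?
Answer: $- \frac{1}{52577} \approx -1.902 \cdot 10^{-5}$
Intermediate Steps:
$b{\left(d,u \right)} = 2 d \left(2 + u\right)$
$g{\left(j \right)} = 2 j^{2}$ ($g{\left(j \right)} = \left(j + 2 \cdot 0 \left(2 + j\right)\right) \left(j + j\right) = \left(j + 0\right) 2 j = j 2 j = 2 j^{2}$)
$\frac{1}{-3481 - 17 g{\left(38 \right)}} = \frac{1}{-3481 - 17 \cdot 2 \cdot 38^{2}} = \frac{1}{-3481 - 17 \cdot 2 \cdot 1444} = \frac{1}{-3481 - 49096} = \frac{1}{-52577} = - \frac{1}{52577}$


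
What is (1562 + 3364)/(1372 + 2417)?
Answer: 1642/1263 ≈ 1.3001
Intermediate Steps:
(1562 + 3364)/(1372 + 2417) = 4926/3789 = 4926*(1/3789) = 1642/1263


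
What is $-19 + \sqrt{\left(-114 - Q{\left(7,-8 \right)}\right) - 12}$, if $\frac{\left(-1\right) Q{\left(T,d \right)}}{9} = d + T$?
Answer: $-19 + 3 i \sqrt{15} \approx -19.0 + 11.619 i$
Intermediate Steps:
$Q{\left(T,d \right)} = - 9 T - 9 d$ ($Q{\left(T,d \right)} = - 9 \left(d + T\right) = - 9 \left(T + d\right) = - 9 T - 9 d$)
$-19 + \sqrt{\left(-114 - Q{\left(7,-8 \right)}\right) - 12} = -19 + \sqrt{\left(-114 - \left(\left(-9\right) 7 - -72\right)\right) - 12} = -19 + \sqrt{\left(-114 - \left(-63 + 72\right)\right) - 12} = -19 + \sqrt{\left(-114 - 9\right) - 12} = -19 + \sqrt{-123 - 12} = -19 + \sqrt{-135} = -19 + 3 i \sqrt{15}$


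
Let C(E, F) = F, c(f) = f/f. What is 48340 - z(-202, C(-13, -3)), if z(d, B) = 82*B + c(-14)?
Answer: 48585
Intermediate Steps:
c(f) = 1
z(d, B) = 1 + 82*B (z(d, B) = 82*B + 1 = 1 + 82*B)
48340 - z(-202, C(-13, -3)) = 48340 - (1 + 82*(-3)) = 48340 - (1 - 246) = 48340 - 1*(-245) = 48340 + 245 = 48585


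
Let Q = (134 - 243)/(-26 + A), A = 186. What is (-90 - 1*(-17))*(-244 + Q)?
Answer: 2857877/160 ≈ 17862.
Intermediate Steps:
Q = -109/160 (Q = (134 - 243)/(-26 + 186) = -109/160 ≈ -0.68125)
(-90 - 1*(-17))*(-244 + Q) = (-90 - 1*(-17))*(-244 - 109/160) = (-90 + 17)*(-39149/160) = -73*(-39149/160) = 2857877/160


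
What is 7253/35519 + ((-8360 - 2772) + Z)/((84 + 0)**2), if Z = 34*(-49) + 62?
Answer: -25074551/15663879 ≈ -1.6008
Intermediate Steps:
Z = -1604 (Z = -1666 + 62 = -1604)
7253/35519 + ((-8360 - 2772) + Z)/((84 + 0)**2) = 7253/35519 + ((-8360 - 2772) - 1604)/((84 + 0)**2) = 7253*(1/35519) + (-11132 - 1604)/(84**2) = 7253/35519 - 12736/7056 = 7253/35519 - 12736*1/7056 = 7253/35519 - 796/441 = -25074551/15663879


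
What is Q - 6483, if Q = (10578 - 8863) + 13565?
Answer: 8797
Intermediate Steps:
Q = 15280 (Q = 1715 + 13565 = 15280)
Q - 6483 = 15280 - 6483 = 8797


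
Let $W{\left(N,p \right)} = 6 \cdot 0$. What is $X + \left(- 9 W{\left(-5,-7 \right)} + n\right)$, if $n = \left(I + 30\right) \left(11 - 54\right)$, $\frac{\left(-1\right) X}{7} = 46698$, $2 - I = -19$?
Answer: $-329079$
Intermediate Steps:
$I = 21$ ($I = 2 - -19 = 2 + 19 = 21$)
$W{\left(N,p \right)} = 0$
$X = -326886$ ($X = \left(-7\right) 46698 = -326886$)
$n = -2193$ ($n = \left(21 + 30\right) \left(11 - 54\right) = 51 \left(-43\right) = -2193$)
$X + \left(- 9 W{\left(-5,-7 \right)} + n\right) = -326886 - 2193 = -329079$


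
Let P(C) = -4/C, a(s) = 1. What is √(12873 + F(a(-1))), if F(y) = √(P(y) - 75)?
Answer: √(12873 + I*√79) ≈ 113.46 + 0.0392*I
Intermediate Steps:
F(y) = √(-75 - 4/y) (F(y) = √(-4/y - 75) = √(-75 - 4/y))
√(12873 + F(a(-1))) = √(12873 + √(-75 - 4/1)) = √(12873 + √(-75 - 4*1)) = √(12873 + √(-75 - 4)) = √(12873 + √(-79)) = √(12873 + I*√79)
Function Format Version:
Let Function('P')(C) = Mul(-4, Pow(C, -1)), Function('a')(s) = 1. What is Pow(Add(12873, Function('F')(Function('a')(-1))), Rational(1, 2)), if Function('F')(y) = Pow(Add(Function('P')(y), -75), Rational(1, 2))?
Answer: Pow(Add(12873, Mul(I, Pow(79, Rational(1, 2)))), Rational(1, 2)) ≈ Add(113.46, Mul(0.0392, I))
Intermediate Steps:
Function('F')(y) = Pow(Add(-75, Mul(-4, Pow(y, -1))), Rational(1, 2)) (Function('F')(y) = Pow(Add(Mul(-4, Pow(y, -1)), -75), Rational(1, 2)) = Pow(Add(-75, Mul(-4, Pow(y, -1))), Rational(1, 2)))
Pow(Add(12873, Function('F')(Function('a')(-1))), Rational(1, 2)) = Pow(Add(12873, Pow(Add(-75, Mul(-4, Pow(1, -1))), Rational(1, 2))), Rational(1, 2)) = Pow(Add(12873, Pow(Add(-75, Mul(-4, 1)), Rational(1, 2))), Rational(1, 2)) = Pow(Add(12873, Pow(Add(-75, -4), Rational(1, 2))), Rational(1, 2)) = Pow(Add(12873, Pow(-79, Rational(1, 2))), Rational(1, 2)) = Pow(Add(12873, Mul(I, Pow(79, Rational(1, 2)))), Rational(1, 2))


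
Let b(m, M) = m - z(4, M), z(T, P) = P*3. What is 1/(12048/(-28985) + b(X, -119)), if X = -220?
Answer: 28985/3958897 ≈ 0.0073215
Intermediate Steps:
z(T, P) = 3*P
b(m, M) = m - 3*M
1/(12048/(-28985) + b(X, -119)) = 1/(12048/(-28985) + (-220 - 3*(-119))) = 1/(12048*(-1/28985) + (-220 + 357)) = 1/(-12048/28985 + 137) = 1/(3958897/28985) = 28985/3958897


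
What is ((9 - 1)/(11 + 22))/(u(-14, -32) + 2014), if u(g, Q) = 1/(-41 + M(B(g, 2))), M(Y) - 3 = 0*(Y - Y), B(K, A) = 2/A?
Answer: 304/2525523 ≈ 0.00012037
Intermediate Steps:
M(Y) = 3 (M(Y) = 3 + 0*(Y - Y) = 3 + 0*0 = 3 + 0 = 3)
u(g, Q) = -1/38 (u(g, Q) = 1/(-41 + 3) = 1/(-38) = -1/38)
((9 - 1)/(11 + 22))/(u(-14, -32) + 2014) = ((9 - 1)/(11 + 22))/(-1/38 + 2014) = (8/33)/(76531/38) = 38*(8*(1/33))/76531 = (38/76531)*(8/33) = 304/2525523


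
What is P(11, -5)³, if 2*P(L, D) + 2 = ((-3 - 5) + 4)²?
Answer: 343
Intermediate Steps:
P(L, D) = 7 (P(L, D) = -1 + ((-3 - 5) + 4)²/2 = -1 + (-8 + 4)²/2 = -1 + (½)*(-4)² = -1 + (½)*16 = -1 + 8 = 7)
P(11, -5)³ = 7³ = 343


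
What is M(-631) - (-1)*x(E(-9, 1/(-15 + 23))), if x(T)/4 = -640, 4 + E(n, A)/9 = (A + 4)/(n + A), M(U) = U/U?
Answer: -2559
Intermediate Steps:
M(U) = 1
E(n, A) = -36 + 9*(4 + A)/(A + n) (E(n, A) = -36 + 9*((A + 4)/(n + A)) = -36 + 9*((4 + A)/(A + n)) = -36 + 9*(4 + A)/(A + n))
x(T) = -2560 (x(T) = 4*(-640) = -2560)
M(-631) - (-1)*x(E(-9, 1/(-15 + 23))) = 1 - (-1)*(-2560) = 1 - 1*2560 = 1 - 2560 = -2559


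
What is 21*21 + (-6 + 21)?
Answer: 456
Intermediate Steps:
21*21 + (-6 + 21) = 441 + 15 = 456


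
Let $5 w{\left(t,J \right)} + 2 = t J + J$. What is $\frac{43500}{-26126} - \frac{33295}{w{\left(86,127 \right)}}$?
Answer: $- \frac{2414935175}{144306961} \approx -16.735$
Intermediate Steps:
$w{\left(t,J \right)} = - \frac{2}{5} + \frac{J}{5} + \frac{J t}{5}$ ($w{\left(t,J \right)} = - \frac{2}{5} + \frac{t J + J}{5} = - \frac{2}{5} + \frac{J t + J}{5} = - \frac{2}{5} + \frac{J + J t}{5} = - \frac{2}{5} + \left(\frac{J}{5} + \frac{J t}{5}\right) = - \frac{2}{5} + \frac{J}{5} + \frac{J t}{5}$)
$\frac{43500}{-26126} - \frac{33295}{w{\left(86,127 \right)}} = \frac{43500}{-26126} - \frac{33295}{- \frac{2}{5} + \frac{1}{5} \cdot 127 + \frac{1}{5} \cdot 127 \cdot 86} = 43500 \left(- \frac{1}{26126}\right) - \frac{33295}{- \frac{2}{5} + \frac{127}{5} + \frac{10922}{5}} = - \frac{21750}{13063} - \frac{33295}{\frac{11047}{5}} = - \frac{21750}{13063} - \frac{166475}{11047} = - \frac{2414935175}{144306961}$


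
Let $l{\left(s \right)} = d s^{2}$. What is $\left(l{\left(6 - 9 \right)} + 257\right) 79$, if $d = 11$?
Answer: $28124$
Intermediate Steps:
$l{\left(s \right)} = 11 s^{2}$
$\left(l{\left(6 - 9 \right)} + 257\right) 79 = \left(11 \left(6 - 9\right)^{2} + 257\right) 79 = \left(11 \left(-3\right)^{2} + 257\right) 79 = \left(11 \cdot 9 + 257\right) 79 = \left(99 + 257\right) 79 = 356 \cdot 79 = 28124$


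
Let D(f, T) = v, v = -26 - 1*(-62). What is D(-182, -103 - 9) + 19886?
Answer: 19922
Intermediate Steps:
v = 36 (v = -26 + 62 = 36)
D(f, T) = 36
D(-182, -103 - 9) + 19886 = 36 + 19886 = 19922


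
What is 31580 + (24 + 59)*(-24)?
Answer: 29588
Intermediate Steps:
31580 + (24 + 59)*(-24) = 31580 + 83*(-24) = 31580 - 1992 = 29588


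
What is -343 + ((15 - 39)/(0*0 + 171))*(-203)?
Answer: -17927/57 ≈ -314.51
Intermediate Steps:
-343 + ((15 - 39)/(0*0 + 171))*(-203) = -343 - 24/(0 + 171)*(-203) = -343 - 24/171*(-203) = -343 - 24*1/171*(-203) = -343 - 8/57*(-203) = -343 + 1624/57 = -17927/57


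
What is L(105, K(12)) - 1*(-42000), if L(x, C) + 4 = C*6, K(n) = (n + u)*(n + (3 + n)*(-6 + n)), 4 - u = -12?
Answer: 59132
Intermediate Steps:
u = 16 (u = 4 - 1*(-12) = 4 + 12 = 16)
K(n) = (16 + n)*(n + (-6 + n)*(3 + n)) (K(n) = (n + 16)*(n + (3 + n)*(-6 + n)) = (16 + n)*(n + (-6 + n)*(3 + n)))
L(x, C) = -4 + 6*C (L(x, C) = -4 + C*6 = -4 + 6*C)
L(105, K(12)) - 1*(-42000) = (-4 + 6*(-288 + 12³ - 50*12 + 14*12²)) - 1*(-42000) = (-4 + 6*(-288 + 1728 - 600 + 14*144)) + 42000 = (-4 + 6*(-288 + 1728 - 600 + 2016)) + 42000 = (-4 + 6*2856) + 42000 = (-4 + 17136) + 42000 = 17132 + 42000 = 59132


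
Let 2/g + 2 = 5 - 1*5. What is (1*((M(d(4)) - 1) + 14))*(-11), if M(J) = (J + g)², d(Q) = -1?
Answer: -187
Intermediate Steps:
g = -1 (g = 2/(-2 + (5 - 1*5)) = 2/(-2 + (5 - 5)) = 2/(-2 + 0) = 2/(-2) = 2*(-½) = -1)
M(J) = (-1 + J)² (M(J) = (J - 1)² = (-1 + J)²)
(1*((M(d(4)) - 1) + 14))*(-11) = (1*(((-1 - 1)² - 1) + 14))*(-11) = (1*(((-2)² - 1) + 14))*(-11) = (1*((4 - 1) + 14))*(-11) = (1*(3 + 14))*(-11) = (1*17)*(-11) = 17*(-11) = -187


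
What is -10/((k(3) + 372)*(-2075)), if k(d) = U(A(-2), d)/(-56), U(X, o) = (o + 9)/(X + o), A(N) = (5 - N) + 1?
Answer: 308/23773275 ≈ 1.2956e-5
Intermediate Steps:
A(N) = 6 - N
U(X, o) = (9 + o)/(X + o)
k(d) = -(9 + d)/(56*(8 + d)) (k(d) = ((9 + d)/((6 - 1*(-2)) + d))/(-56) = ((9 + d)/((6 + 2) + d))*(-1/56) = ((9 + d)/(8 + d))*(-1/56) = -(9 + d)/(56*(8 + d)))
-10/((k(3) + 372)*(-2075)) = -10/(((-9 - 1*3)/(56*(8 + 3)) + 372)*(-2075)) = -10*(-1)/(((1/56)*(-9 - 3)/11 + 372)*2075) = -10*(-1)/(((1/56)*(1/11)*(-12) + 372)*2075) = -10*(-1)/((-3/154 + 372)*2075) = -10*(-1)/(57285/154*2075) = -308*(-1)/(11457*2075) = -10*(-154/118866375) = 308/23773275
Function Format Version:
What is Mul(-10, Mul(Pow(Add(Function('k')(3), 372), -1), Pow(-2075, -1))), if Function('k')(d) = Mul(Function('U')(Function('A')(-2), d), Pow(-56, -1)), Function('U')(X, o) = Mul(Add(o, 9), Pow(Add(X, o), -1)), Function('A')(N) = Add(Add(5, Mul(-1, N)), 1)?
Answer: Rational(308, 23773275) ≈ 1.2956e-5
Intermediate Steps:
Function('A')(N) = Add(6, Mul(-1, N))
Function('U')(X, o) = Mul(Pow(Add(X, o), -1), Add(9, o)) (Function('U')(X, o) = Mul(Add(9, o), Pow(Add(X, o), -1)) = Mul(Pow(Add(X, o), -1), Add(9, o)))
Function('k')(d) = Mul(Rational(-1, 56), Pow(Add(8, d), -1), Add(9, d)) (Function('k')(d) = Mul(Mul(Pow(Add(Add(6, Mul(-1, -2)), d), -1), Add(9, d)), Pow(-56, -1)) = Mul(Mul(Pow(Add(Add(6, 2), d), -1), Add(9, d)), Rational(-1, 56)) = Mul(Mul(Pow(Add(8, d), -1), Add(9, d)), Rational(-1, 56)) = Mul(Rational(-1, 56), Pow(Add(8, d), -1), Add(9, d)))
Mul(-10, Mul(Pow(Add(Function('k')(3), 372), -1), Pow(-2075, -1))) = Mul(-10, Mul(Pow(Add(Mul(Rational(1, 56), Pow(Add(8, 3), -1), Add(-9, Mul(-1, 3))), 372), -1), Pow(-2075, -1))) = Mul(-10, Mul(Pow(Add(Mul(Rational(1, 56), Pow(11, -1), Add(-9, -3)), 372), -1), Rational(-1, 2075))) = Mul(-10, Mul(Pow(Add(Mul(Rational(1, 56), Rational(1, 11), -12), 372), -1), Rational(-1, 2075))) = Mul(-10, Mul(Pow(Add(Rational(-3, 154), 372), -1), Rational(-1, 2075))) = Mul(-10, Mul(Pow(Rational(57285, 154), -1), Rational(-1, 2075))) = Mul(-10, Mul(Rational(154, 57285), Rational(-1, 2075))) = Mul(-10, Rational(-154, 118866375)) = Rational(308, 23773275)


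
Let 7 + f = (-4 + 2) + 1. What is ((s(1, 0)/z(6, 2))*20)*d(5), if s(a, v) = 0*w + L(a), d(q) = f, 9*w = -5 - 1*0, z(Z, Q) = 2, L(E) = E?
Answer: -80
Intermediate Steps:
f = -8 (f = -7 + ((-4 + 2) + 1) = -7 + (-2 + 1) = -7 - 1 = -8)
w = -5/9 (w = (-5 - 1*0)/9 = (-5 + 0)/9 = (⅑)*(-5) = -5/9 ≈ -0.55556)
d(q) = -8
s(a, v) = a (s(a, v) = 0*(-5/9) + a = 0 + a = a)
((s(1, 0)/z(6, 2))*20)*d(5) = ((1/2)*20)*(-8) = ((1*(½))*20)*(-8) = ((½)*20)*(-8) = 10*(-8) = -80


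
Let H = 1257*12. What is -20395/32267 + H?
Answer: 486695033/32267 ≈ 15083.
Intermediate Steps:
H = 15084
-20395/32267 + H = -20395/32267 + 15084 = 486695033/32267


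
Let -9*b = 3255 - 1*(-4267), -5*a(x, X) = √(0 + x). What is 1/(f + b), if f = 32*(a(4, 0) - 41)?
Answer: -45/97226 ≈ -0.00046284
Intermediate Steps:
a(x, X) = -√x/5 (a(x, X) = -√(0 + x)/5 = -√x/5)
f = -6624/5 (f = 32*(-√4/5 - 41) = 32*(-⅕*2 - 41) = 32*(-⅖ - 41) = 32*(-207/5) = -6624/5 ≈ -1324.8)
b = -7522/9 (b = -(3255 - 1*(-4267))/9 = -(3255 + 4267)/9 = -⅑*7522 = -7522/9 ≈ -835.78)
1/(f + b) = 1/(-6624/5 - 7522/9) = 1/(-97226/45) = -45/97226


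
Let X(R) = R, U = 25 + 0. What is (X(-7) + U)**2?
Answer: 324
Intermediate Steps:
U = 25
(X(-7) + U)**2 = (-7 + 25)**2 = 18**2 = 324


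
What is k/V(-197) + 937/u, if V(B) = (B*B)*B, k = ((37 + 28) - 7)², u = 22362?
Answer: 7088488733/170965831026 ≈ 0.041461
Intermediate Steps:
k = 3364 (k = (65 - 7)² = 58² = 3364)
V(B) = B³ (V(B) = B²*B = B³)
k/V(-197) + 937/u = 3364/((-197)³) + 937/22362 = 3364/(-7645373) + 937*(1/22362) = 3364*(-1/7645373) + 937/22362 = -3364/7645373 + 937/22362 = 7088488733/170965831026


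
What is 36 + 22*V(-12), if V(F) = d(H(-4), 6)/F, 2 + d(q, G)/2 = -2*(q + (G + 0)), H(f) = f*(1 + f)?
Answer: 526/3 ≈ 175.33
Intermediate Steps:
d(q, G) = -4 - 4*G - 4*q (d(q, G) = -4 + 2*(-2*(q + (G + 0))) = -4 + 2*(-2*(q + G)) = -4 + 2*(-2*(G + q)) = -4 + 2*(-2*G - 2*q) = -4 + (-4*G - 4*q) = -4 - 4*G - 4*q)
V(F) = -76/F (V(F) = (-4 - 4*6 - (-16)*(1 - 4))/F = (-4 - 24 - (-16)*(-3))/F = (-4 - 24 - 4*12)/F = (-4 - 24 - 48)/F = -76/F)
36 + 22*V(-12) = 36 + 22*(-76/(-12)) = 36 + 22*(-76*(-1/12)) = 36 + 22*(19/3) = 36 + 418/3 = 526/3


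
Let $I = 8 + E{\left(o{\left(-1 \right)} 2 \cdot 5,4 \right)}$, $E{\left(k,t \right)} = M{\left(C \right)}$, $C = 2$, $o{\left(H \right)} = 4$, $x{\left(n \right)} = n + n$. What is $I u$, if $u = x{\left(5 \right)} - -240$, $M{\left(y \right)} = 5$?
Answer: $3250$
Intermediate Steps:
$x{\left(n \right)} = 2 n$
$E{\left(k,t \right)} = 5$
$u = 250$ ($u = 2 \cdot 5 - -240 = 10 + 240 = 250$)
$I = 13$ ($I = 8 + 5 = 13$)
$I u = 13 \cdot 250 = 3250$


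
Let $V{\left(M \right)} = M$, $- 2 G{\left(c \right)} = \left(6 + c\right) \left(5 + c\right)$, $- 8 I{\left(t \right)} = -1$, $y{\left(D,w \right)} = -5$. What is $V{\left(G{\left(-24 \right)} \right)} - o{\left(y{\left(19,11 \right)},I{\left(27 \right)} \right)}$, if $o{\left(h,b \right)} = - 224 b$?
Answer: $-143$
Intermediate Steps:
$I{\left(t \right)} = \frac{1}{8}$ ($I{\left(t \right)} = \left(- \frac{1}{8}\right) \left(-1\right) = \frac{1}{8}$)
$G{\left(c \right)} = - \frac{\left(5 + c\right) \left(6 + c\right)}{2}$ ($G{\left(c \right)} = - \frac{\left(6 + c\right) \left(5 + c\right)}{2} = - \frac{\left(5 + c\right) \left(6 + c\right)}{2}$)
$V{\left(G{\left(-24 \right)} \right)} - o{\left(y{\left(19,11 \right)},I{\left(27 \right)} \right)} = \left(-15 - -132 - \frac{\left(-24\right)^{2}}{2}\right) - \left(-224\right) \frac{1}{8} = \left(-15 + 132 - 288\right) - -28 = \left(-15 + 132 - 288\right) + 28 = -171 + 28 = -143$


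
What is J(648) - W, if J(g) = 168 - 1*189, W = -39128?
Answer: 39107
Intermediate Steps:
J(g) = -21 (J(g) = 168 - 189 = -21)
J(648) - W = -21 - 1*(-39128) = -21 + 39128 = 39107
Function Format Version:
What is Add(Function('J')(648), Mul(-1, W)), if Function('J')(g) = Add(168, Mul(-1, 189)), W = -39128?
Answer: 39107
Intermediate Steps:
Function('J')(g) = -21 (Function('J')(g) = Add(168, -189) = -21)
Add(Function('J')(648), Mul(-1, W)) = Add(-21, Mul(-1, -39128)) = Add(-21, 39128) = 39107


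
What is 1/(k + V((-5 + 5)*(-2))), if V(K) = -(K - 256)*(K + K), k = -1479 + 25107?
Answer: 1/23628 ≈ 4.2323e-5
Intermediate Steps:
k = 23628
V(K) = -2*K*(-256 + K) (V(K) = -(-256 + K)*2*K = -2*K*(-256 + K))
1/(k + V((-5 + 5)*(-2))) = 1/(23628 + 2*((-5 + 5)*(-2))*(256 - (-5 + 5)*(-2))) = 1/(23628 + 2*(0*(-2))*(256 - 0*(-2))) = 1/(23628 + 2*0*(256 - 1*0)) = 1/(23628 + 2*0*(256 + 0)) = 1/(23628 + 2*0*256) = 1/(23628 + 0) = 1/23628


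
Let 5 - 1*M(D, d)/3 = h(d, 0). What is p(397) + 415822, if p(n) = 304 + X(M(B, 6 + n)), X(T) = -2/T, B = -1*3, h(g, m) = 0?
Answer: 6241888/15 ≈ 4.1613e+5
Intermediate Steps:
B = -3
M(D, d) = 15 (M(D, d) = 15 - 3*0 = 15 + 0 = 15)
p(n) = 4558/15 (p(n) = 304 - 2/15 = 4558/15)
p(397) + 415822 = 4558/15 + 415822 = 6241888/15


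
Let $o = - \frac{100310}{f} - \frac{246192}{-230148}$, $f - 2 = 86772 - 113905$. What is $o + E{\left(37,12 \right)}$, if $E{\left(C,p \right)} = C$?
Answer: $\frac{21733246699}{520345449} \approx 41.767$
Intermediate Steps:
$f = -27131$ ($f = 2 + \left(86772 - 113905\right) = 2 - 27133 = -27131$)
$o = \frac{2480465086}{520345449}$ ($o = - \frac{100310}{-27131} - \frac{246192}{-230148} = \left(-100310\right) \left(- \frac{1}{27131}\right) - - \frac{20516}{19179} = \frac{100310}{27131} + \frac{20516}{19179} = \frac{2480465086}{520345449} \approx 4.767$)
$o + E{\left(37,12 \right)} = \frac{2480465086}{520345449} + 37 = \frac{21733246699}{520345449}$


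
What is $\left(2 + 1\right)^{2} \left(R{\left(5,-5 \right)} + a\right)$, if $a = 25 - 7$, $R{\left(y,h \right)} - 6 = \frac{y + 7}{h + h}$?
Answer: $\frac{1026}{5} \approx 205.2$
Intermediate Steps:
$R{\left(y,h \right)} = 6 + \frac{7 + y}{2 h}$ ($R{\left(y,h \right)} = 6 + \frac{y + 7}{h + h} = 6 + \frac{7 + y}{2 h}$)
$a = 18$ ($a = 25 - 7 = 18$)
$\left(2 + 1\right)^{2} \left(R{\left(5,-5 \right)} + a\right) = \left(2 + 1\right)^{2} \left(\frac{7 + 5 + 12 \left(-5\right)}{2 \left(-5\right)} + 18\right) = 3^{2} \left(\frac{1}{2} \left(- \frac{1}{5}\right) \left(7 + 5 - 60\right) + 18\right) = 9 \left(\frac{1}{2} \left(- \frac{1}{5}\right) \left(-48\right) + 18\right) = 9 \left(\frac{24}{5} + 18\right) = 9 \cdot \frac{114}{5} = \frac{1026}{5}$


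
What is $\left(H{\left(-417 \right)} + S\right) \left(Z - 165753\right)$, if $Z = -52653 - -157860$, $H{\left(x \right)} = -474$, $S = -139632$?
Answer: $8482857876$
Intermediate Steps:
$Z = 105207$ ($Z = -52653 + 157860 = 105207$)
$\left(H{\left(-417 \right)} + S\right) \left(Z - 165753\right) = \left(-474 - 139632\right) \left(105207 - 165753\right) = \left(-140106\right) \left(-60546\right) = 8482857876$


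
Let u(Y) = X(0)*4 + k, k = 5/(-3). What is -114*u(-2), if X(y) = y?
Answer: 190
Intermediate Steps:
k = -5/3 (k = 5*(-⅓) = -5/3 ≈ -1.6667)
u(Y) = -5/3 (u(Y) = 0*4 - 5/3 = 0 - 5/3 = -5/3)
-114*u(-2) = -114*(-5/3) = 190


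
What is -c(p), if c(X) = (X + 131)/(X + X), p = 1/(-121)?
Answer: 7925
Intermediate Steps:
p = -1/121 ≈ -0.0082645
c(X) = (131 + X)/(2*X) (c(X) = (131 + X)/((2*X)) = (131 + X)*(1/(2*X)) = (131 + X)/(2*X))
-c(p) = -(131 - 1/121)/(2*(-1/121)) = -(-121)*15850/(2*121) = -1*(-7925) = 7925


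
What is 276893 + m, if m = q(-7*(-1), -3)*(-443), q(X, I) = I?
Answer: 278222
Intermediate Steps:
m = 1329 (m = -3*(-443) = 1329)
276893 + m = 276893 + 1329 = 278222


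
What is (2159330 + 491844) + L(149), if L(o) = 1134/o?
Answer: 395026060/149 ≈ 2.6512e+6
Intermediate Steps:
(2159330 + 491844) + L(149) = (2159330 + 491844) + 1134/149 = 2651174 + 1134*(1/149) = 2651174 + 1134/149 = 395026060/149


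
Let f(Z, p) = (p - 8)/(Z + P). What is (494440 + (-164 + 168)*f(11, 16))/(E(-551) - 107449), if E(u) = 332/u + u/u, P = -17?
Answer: -2586394/562065 ≈ -4.6016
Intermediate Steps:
f(Z, p) = (-8 + p)/(-17 + Z) (f(Z, p) = (p - 8)/(Z - 17) = (-8 + p)/(-17 + Z))
E(u) = 1 + 332/u (E(u) = 332/u + 1 = 1 + 332/u)
(494440 + (-164 + 168)*f(11, 16))/(E(-551) - 107449) = (494440 + (-164 + 168)*((-8 + 16)/(-17 + 11)))/((332 - 551)/(-551) - 107449) = (494440 + 4*(8/(-6)))/(-1/551*(-219) - 107449) = (494440 + 4*(-⅙*8))/(219/551 - 107449) = (494440 + 4*(-4/3))/(-59204180/551) = (494440 - 16/3)*(-551/59204180) = (1483304/3)*(-551/59204180) = -2586394/562065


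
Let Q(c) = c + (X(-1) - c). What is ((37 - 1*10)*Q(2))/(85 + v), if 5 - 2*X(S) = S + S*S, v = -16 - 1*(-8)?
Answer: 135/154 ≈ 0.87662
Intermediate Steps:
v = -8 (v = -16 + 8 = -8)
X(S) = 5/2 - S/2 - S²/2 (X(S) = 5/2 - (S + S*S)/2 = 5/2 - (S + S²)/2 = 5/2 + (-S/2 - S²/2) = 5/2 - S/2 - S²/2)
Q(c) = 5/2 (Q(c) = c + ((5/2 - ½*(-1) - ½*(-1)²) - c) = c + ((5/2 + ½ - ½*1) - c) = c + ((5/2 + ½ - ½) - c) = c + (5/2 - c) = 5/2)
((37 - 1*10)*Q(2))/(85 + v) = ((37 - 1*10)*(5/2))/(85 - 8) = ((37 - 10)*(5/2))/77 = (27*(5/2))*(1/77) = (135/2)*(1/77) = 135/154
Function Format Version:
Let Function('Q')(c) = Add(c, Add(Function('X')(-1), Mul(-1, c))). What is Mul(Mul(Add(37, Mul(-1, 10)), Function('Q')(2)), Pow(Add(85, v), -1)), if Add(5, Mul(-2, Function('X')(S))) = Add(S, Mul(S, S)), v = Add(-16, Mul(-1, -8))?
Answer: Rational(135, 154) ≈ 0.87662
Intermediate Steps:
v = -8 (v = Add(-16, 8) = -8)
Function('X')(S) = Add(Rational(5, 2), Mul(Rational(-1, 2), S), Mul(Rational(-1, 2), Pow(S, 2))) (Function('X')(S) = Add(Rational(5, 2), Mul(Rational(-1, 2), Add(S, Mul(S, S)))) = Add(Rational(5, 2), Mul(Rational(-1, 2), Add(S, Pow(S, 2)))) = Add(Rational(5, 2), Add(Mul(Rational(-1, 2), S), Mul(Rational(-1, 2), Pow(S, 2)))) = Add(Rational(5, 2), Mul(Rational(-1, 2), S), Mul(Rational(-1, 2), Pow(S, 2))))
Function('Q')(c) = Rational(5, 2) (Function('Q')(c) = Add(c, Add(Add(Rational(5, 2), Mul(Rational(-1, 2), -1), Mul(Rational(-1, 2), Pow(-1, 2))), Mul(-1, c))) = Add(c, Add(Add(Rational(5, 2), Rational(1, 2), Mul(Rational(-1, 2), 1)), Mul(-1, c))) = Add(c, Add(Add(Rational(5, 2), Rational(1, 2), Rational(-1, 2)), Mul(-1, c))) = Add(c, Add(Rational(5, 2), Mul(-1, c))) = Rational(5, 2))
Mul(Mul(Add(37, Mul(-1, 10)), Function('Q')(2)), Pow(Add(85, v), -1)) = Mul(Mul(Add(37, Mul(-1, 10)), Rational(5, 2)), Pow(Add(85, -8), -1)) = Mul(Mul(Add(37, -10), Rational(5, 2)), Pow(77, -1)) = Mul(Mul(27, Rational(5, 2)), Rational(1, 77)) = Mul(Rational(135, 2), Rational(1, 77)) = Rational(135, 154)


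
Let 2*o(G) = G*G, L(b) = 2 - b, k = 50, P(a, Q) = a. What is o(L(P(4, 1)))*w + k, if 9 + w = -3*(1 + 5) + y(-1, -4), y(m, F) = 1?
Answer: -2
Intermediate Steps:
w = -26 (w = -9 + (-3*(1 + 5) + 1) = -9 + (-3*6 + 1) = -9 + (-18 + 1) = -9 - 17 = -26)
o(G) = G²/2 (o(G) = (G*G)/2 = G²/2)
o(L(P(4, 1)))*w + k = ((2 - 1*4)²/2)*(-26) + 50 = ((2 - 4)²/2)*(-26) + 50 = ((½)*(-2)²)*(-26) + 50 = ((½)*4)*(-26) + 50 = 2*(-26) + 50 = -52 + 50 = -2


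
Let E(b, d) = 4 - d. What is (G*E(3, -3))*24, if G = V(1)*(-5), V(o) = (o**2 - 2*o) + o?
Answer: 0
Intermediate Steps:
V(o) = o**2 - o
G = 0 (G = (1*(-1 + 1))*(-5) = (1*0)*(-5) = 0*(-5) = 0)
(G*E(3, -3))*24 = (0*(4 - 1*(-3)))*24 = (0*(4 + 3))*24 = (0*7)*24 = 0*24 = 0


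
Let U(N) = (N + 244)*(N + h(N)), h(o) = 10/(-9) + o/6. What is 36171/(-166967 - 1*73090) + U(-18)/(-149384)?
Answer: -700629527/5976779148 ≈ -0.11723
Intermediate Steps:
h(o) = -10/9 + o/6 (h(o) = 10*(-⅑) + o*(⅙) = -10/9 + o/6)
U(N) = (244 + N)*(-10/9 + 7*N/6) (U(N) = (N + 244)*(N + (-10/9 + N/6)) = (244 + N)*(-10/9 + 7*N/6))
36171/(-166967 - 1*73090) + U(-18)/(-149384) = 36171/(-166967 - 1*73090) + (-2440/9 + (7/6)*(-18)² + (2552/9)*(-18))/(-149384) = 36171/(-166967 - 73090) + (-2440/9 + (7/6)*324 - 5104)*(-1/149384) = 36171/(-240057) + (-2440/9 + 378 - 5104)*(-1/149384) = 36171*(-1/240057) - 44974/9*(-1/149384) = -4019/26673 + 22487/672228 = -700629527/5976779148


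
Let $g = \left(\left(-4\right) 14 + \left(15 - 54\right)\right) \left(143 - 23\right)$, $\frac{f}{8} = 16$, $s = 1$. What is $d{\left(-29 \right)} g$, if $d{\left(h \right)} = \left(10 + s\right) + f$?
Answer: $-1584600$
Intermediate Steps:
$f = 128$ ($f = 8 \cdot 16 = 128$)
$d{\left(h \right)} = 139$ ($d{\left(h \right)} = \left(10 + 1\right) + 128 = 11 + 128 = 139$)
$g = -11400$ ($g = \left(-56 - 39\right) 120 = \left(-95\right) 120 = -11400$)
$d{\left(-29 \right)} g = 139 \left(-11400\right) = -1584600$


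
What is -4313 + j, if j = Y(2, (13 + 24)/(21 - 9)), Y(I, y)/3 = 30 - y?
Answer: -16929/4 ≈ -4232.3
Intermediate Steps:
Y(I, y) = 90 - 3*y (Y(I, y) = 3*(30 - y) = 90 - 3*y)
j = 323/4 (j = 90 - 3*(13 + 24)/(21 - 9) = 90 - 111/12 = 90 - 3*37/12 = 90 - 37/4 = 323/4 ≈ 80.750)
-4313 + j = -4313 + 323/4 = -16929/4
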